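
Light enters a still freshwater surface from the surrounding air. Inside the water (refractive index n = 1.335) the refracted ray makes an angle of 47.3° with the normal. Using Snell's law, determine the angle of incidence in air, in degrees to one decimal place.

78.8°

Snell: sin θ_i = n · sin θ_r = 1.335 × sin 47.3° = 1.335 × 0.7349 = 0.9811.
θ_i = arcsin(0.9811) = 78.85°.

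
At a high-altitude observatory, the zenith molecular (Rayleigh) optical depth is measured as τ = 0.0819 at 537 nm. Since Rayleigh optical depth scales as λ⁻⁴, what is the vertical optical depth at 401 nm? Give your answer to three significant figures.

τ(401 nm) = τ(537 nm) × (537/401)⁴ = 0.0819 × (1.3392)⁴ = 0.0819 × 3.2160 = 0.2634.

0.263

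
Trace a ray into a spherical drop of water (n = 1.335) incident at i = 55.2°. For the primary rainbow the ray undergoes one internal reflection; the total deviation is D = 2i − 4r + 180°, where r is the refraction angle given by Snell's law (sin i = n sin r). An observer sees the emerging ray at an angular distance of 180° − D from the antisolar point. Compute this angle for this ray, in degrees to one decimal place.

41.4°

sin r = sin 55.2° / 1.335 = 0.8211/1.335 = 0.6151; r = 37.96°.
D = 2·55.2° − 4·37.96° + 180° = 110.40° − 151.83° + 180° = 138.57°.
Angle from antisolar point = 180° − D = 41.43°.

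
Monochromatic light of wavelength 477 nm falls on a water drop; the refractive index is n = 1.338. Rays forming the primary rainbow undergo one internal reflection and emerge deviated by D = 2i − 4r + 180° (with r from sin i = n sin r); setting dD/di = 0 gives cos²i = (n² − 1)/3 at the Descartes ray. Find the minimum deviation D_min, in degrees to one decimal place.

cos²i = (1.79024 − 1)/3 = 0.26341; i = arccos(0.51324) = 59.120°.
sin r = sin 59.120°/1.338 = 0.64144; r = 39.899°.
D_min = 2·59.120° − 4·39.899° + 180° = 138.643°.

138.6°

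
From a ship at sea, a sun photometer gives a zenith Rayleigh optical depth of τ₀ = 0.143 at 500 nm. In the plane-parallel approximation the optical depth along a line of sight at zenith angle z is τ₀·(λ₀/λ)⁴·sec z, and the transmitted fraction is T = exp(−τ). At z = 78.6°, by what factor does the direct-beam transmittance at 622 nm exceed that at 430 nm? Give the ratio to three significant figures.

Airmass: sec 78.6° = 5.0593.
τ(622 nm) = 0.143 × (500/622)⁴ × 5.0593 = 0.143 × 0.4176 × 5.0593 = 0.3021.
τ(430 nm) = 0.143 × (500/430)⁴ × 5.0593 = 0.143 × 1.8281 × 5.0593 = 1.3226.
T(622)/T(430) = exp(τ_B − τ_A) = exp(1.0205) = 2.7746.

2.77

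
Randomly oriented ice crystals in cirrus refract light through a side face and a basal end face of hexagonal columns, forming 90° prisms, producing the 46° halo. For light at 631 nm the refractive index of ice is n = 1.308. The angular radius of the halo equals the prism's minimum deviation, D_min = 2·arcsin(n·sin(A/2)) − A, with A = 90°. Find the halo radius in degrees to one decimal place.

45.3°

n·sin(A/2) = 1.308 × sin 45° = 1.308 × 0.7071 = 0.9249.
D_min = 2·arcsin(0.9249) − 90° = 2 × 67.653° − 90° = 45.305°.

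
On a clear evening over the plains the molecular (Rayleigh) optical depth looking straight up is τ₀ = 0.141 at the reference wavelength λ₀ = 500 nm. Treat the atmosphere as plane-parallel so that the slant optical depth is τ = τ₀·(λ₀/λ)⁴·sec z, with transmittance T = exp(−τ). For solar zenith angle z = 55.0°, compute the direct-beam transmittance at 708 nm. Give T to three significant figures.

0.941

sec 55.0° = 1.7434.
τ = 0.141 × (500/708)⁴ × 1.7434 = 0.141 × 0.2487 × 1.7434 = 0.0611.
T = exp(−0.0611) = 0.9407.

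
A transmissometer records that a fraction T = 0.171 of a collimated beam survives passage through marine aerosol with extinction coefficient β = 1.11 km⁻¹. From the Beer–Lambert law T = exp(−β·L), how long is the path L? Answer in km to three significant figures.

1.59 km

Beer–Lambert: T = exp(−βL) ⇒ L = −ln(T)/β = −ln(0.171)/1.11 = 1.7661/1.11 = 1.591 km.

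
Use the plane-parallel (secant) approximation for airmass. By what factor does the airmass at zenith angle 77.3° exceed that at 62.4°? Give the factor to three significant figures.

X(77.3°)/X(62.4°) = sec 77.3° / sec 62.4° = cos 62.4° / cos 77.3° = 0.4633/0.2198 = 2.1074.

2.11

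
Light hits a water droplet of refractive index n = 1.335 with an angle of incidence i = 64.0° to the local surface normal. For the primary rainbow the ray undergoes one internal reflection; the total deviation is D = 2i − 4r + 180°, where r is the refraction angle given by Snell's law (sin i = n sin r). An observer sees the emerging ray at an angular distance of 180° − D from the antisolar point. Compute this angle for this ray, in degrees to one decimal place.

sin r = sin 64.0° / 1.335 = 0.8988/1.335 = 0.6733; r = 42.32°.
D = 2·64.0° − 4·42.32° + 180° = 128.00° − 169.27° + 180° = 138.73°.
Angle from antisolar point = 180° − D = 41.27°.

41.3°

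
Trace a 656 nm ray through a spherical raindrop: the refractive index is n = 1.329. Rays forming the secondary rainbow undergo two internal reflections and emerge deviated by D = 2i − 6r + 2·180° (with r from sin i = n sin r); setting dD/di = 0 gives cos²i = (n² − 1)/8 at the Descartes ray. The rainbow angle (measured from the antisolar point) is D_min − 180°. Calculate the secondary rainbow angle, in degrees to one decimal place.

49.8°

cos²i = (1.76624 − 1)/8 = 0.09578; i = arccos(0.30948) = 71.972°.
sin r = sin 71.972°/1.329 = 0.71550; r = 45.685°.
D_min = 2·71.972° − 6·45.685° + 360° = 229.837°.
Rainbow angle = D_min − 180° = 49.837°.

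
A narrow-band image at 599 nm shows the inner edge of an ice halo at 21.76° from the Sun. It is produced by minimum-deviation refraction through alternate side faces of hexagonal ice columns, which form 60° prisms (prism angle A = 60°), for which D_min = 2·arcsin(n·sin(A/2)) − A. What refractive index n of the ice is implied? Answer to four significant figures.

1.309

Rearranging: n = sin((D_min + A)/2) / sin(A/2).
(D_min + A)/2 = (21.76° + 60°)/2 = 40.880°.
n = sin 40.880° / sin 30° = 0.6545 / 0.5000 = 1.3090.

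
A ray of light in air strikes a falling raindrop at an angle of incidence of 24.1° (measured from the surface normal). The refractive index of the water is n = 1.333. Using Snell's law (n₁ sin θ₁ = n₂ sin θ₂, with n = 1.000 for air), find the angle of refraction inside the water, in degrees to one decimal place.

17.8°

Snell: sin θ_r = sin θ_i / n = sin 24.1° / 1.333 = 0.4083 / 1.333 = 0.3063.
θ_r = arcsin(0.3063) = 17.84°.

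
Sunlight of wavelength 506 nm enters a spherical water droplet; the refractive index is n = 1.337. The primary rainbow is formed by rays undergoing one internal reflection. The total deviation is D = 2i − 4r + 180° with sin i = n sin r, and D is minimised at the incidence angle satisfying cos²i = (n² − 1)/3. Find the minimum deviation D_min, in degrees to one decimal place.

cos²i = (1.78757 − 1)/3 = 0.26252; i = arccos(0.51237) = 59.178°.
sin r = sin 59.178°/1.337 = 0.64231; r = 39.964°.
D_min = 2·59.178° − 4·39.964° + 180° = 138.500°.

138.5°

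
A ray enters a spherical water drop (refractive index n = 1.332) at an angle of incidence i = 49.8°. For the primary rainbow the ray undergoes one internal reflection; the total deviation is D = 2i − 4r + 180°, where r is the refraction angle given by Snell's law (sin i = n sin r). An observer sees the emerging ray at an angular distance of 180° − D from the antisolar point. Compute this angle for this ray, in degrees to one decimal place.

40.4°

sin r = sin 49.8° / 1.332 = 0.7638/1.332 = 0.5734; r = 34.99°.
D = 2·49.8° − 4·34.99° + 180° = 99.60° − 139.96° + 180° = 139.64°.
Angle from antisolar point = 180° − D = 40.36°.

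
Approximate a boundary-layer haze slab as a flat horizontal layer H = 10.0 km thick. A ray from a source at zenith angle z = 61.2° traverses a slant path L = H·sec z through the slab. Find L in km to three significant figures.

sec z = 1/cos 61.2° = 2.0757.
L = 10.0 × 2.0757 = 20.757 km.

20.8 km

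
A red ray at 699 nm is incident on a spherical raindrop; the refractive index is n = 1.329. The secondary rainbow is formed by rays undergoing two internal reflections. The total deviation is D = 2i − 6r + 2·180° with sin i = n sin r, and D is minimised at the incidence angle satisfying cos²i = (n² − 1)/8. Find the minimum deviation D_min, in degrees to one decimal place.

cos²i = (1.76624 − 1)/8 = 0.09578; i = arccos(0.30948) = 71.972°.
sin r = sin 71.972°/1.329 = 0.71550; r = 45.685°.
D_min = 2·71.972° − 6·45.685° + 360° = 229.837°.

229.8°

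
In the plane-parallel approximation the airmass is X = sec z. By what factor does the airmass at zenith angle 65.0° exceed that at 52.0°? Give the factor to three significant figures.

1.46

X(65.0°)/X(52.0°) = sec 65.0° / sec 52.0° = cos 52.0° / cos 65.0° = 0.6157/0.4226 = 1.4568.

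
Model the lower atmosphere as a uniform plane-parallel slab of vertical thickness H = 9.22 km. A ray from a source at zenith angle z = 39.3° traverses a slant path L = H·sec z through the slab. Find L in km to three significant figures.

sec z = 1/cos 39.3° = 1.2923.
L = 9.22 × 1.2923 = 11.915 km.

11.9 km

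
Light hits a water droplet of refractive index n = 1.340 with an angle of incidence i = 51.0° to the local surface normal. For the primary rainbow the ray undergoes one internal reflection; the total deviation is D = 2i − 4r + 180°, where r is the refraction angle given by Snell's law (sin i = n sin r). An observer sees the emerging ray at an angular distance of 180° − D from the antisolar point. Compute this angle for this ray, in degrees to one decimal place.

39.8°

sin r = sin 51.0° / 1.340 = 0.7771/1.340 = 0.5800; r = 35.45°.
D = 2·51.0° − 4·35.45° + 180° = 102.00° − 141.79° + 180° = 140.21°.
Angle from antisolar point = 180° − D = 39.79°.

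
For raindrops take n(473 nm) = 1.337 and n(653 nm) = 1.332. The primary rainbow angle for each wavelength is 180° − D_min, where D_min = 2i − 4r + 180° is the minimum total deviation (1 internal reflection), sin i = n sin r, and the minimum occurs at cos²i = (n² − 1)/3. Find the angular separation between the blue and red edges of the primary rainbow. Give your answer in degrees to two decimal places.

0.72°

At 473 nm (n = 1.337): cos²i = 0.26252 → i = 59.178°, r = 39.964°, D_min = 138.500°, rainbow angle = 41.500°.
At 653 nm (n = 1.332): cos²i = 0.25807 → i = 59.469°, r = 40.290°, D_min = 137.776°, rainbow angle = 42.224°.
Angular width = |41.500° − 42.224°| = 0.724°.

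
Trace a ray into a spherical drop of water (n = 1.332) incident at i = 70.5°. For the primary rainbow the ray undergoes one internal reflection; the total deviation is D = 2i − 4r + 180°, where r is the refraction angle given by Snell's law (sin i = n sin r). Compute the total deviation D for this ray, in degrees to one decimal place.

140.8°

sin r = sin 70.5° / 1.332 = 0.9426/1.332 = 0.7077; r = 45.05°.
D = 2·70.5° − 4·45.05° + 180° = 141.00° − 180.19° + 180° = 140.81°.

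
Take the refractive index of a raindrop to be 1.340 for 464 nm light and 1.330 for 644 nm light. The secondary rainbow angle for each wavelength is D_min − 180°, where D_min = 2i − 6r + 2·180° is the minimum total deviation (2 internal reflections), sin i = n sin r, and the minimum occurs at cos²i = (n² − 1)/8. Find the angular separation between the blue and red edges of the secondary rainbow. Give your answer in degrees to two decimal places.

At 464 nm (n = 1.340): cos²i = 0.09945 → i = 71.618°, r = 45.088°, D_min = 232.709°, rainbow angle = 52.709°.
At 644 nm (n = 1.330): cos²i = 0.09611 → i = 71.940°, r = 45.630°, D_min = 230.101°, rainbow angle = 50.101°.
Angular width = |52.709° − 50.101°| = 2.608°.

2.61°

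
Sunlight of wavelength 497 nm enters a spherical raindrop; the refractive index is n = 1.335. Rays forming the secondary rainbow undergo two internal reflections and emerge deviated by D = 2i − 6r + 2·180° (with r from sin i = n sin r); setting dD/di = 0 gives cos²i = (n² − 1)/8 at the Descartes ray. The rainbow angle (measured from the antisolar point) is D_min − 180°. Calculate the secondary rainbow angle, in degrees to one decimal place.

cos²i = (1.78222 − 1)/8 = 0.09778; i = arccos(0.31269) = 71.778°.
sin r = sin 71.778°/1.335 = 0.71150; r = 45.357°.
D_min = 2·71.778° − 6·45.357° + 360° = 231.414°.
Rainbow angle = D_min − 180° = 51.414°.

51.4°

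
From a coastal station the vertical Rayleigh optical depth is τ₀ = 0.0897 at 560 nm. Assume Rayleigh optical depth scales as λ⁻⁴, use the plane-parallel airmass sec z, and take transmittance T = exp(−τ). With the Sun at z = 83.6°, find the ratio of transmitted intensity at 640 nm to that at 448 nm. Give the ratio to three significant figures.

4.45

Airmass: sec 83.6° = 8.9711.
τ(640 nm) = 0.0897 × (560/640)⁴ × 8.9711 = 0.0897 × 0.5862 × 8.9711 = 0.4717.
τ(448 nm) = 0.0897 × (560/448)⁴ × 8.9711 = 0.0897 × 2.4414 × 8.9711 = 1.9646.
T(640)/T(448) = exp(τ_B − τ_A) = exp(1.4929) = 4.4500.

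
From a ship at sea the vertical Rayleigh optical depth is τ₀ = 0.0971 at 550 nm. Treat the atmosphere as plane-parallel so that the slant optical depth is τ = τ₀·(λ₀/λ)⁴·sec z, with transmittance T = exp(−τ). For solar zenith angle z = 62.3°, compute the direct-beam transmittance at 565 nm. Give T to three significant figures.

0.829

sec 62.3° = 2.1513.
τ = 0.0971 × (550/565)⁴ × 2.1513 = 0.0971 × 0.8980 × 2.1513 = 0.1876.
T = exp(−0.1876) = 0.8290.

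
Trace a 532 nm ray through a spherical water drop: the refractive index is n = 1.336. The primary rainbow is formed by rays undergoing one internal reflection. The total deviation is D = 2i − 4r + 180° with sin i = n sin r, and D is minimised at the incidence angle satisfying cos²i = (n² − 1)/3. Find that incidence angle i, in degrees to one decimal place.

59.2°

cos²i = (1.336² − 1)/3 = (1.78490 − 1)/3 = 0.26163.
cos i = 0.51150, so i = 59.236°.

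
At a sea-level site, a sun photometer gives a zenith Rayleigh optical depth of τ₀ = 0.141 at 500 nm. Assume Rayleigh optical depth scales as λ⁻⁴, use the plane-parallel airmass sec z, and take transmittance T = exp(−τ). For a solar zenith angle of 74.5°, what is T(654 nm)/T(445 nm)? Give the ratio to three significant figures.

Airmass: sec 74.5° = 3.7420.
τ(654 nm) = 0.141 × (500/654)⁴ × 3.7420 = 0.141 × 0.3416 × 3.7420 = 0.1803.
τ(445 nm) = 0.141 × (500/445)⁴ × 3.7420 = 0.141 × 1.5938 × 3.7420 = 0.8409.
T(654)/T(445) = exp(τ_B − τ_A) = exp(0.6607) = 1.9361.

1.94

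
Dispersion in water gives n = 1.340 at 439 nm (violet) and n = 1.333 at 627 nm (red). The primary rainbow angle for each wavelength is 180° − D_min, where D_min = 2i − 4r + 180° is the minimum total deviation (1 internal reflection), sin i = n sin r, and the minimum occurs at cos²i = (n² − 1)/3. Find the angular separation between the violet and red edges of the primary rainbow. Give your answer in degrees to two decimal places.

At 439 nm (n = 1.340): cos²i = 0.26520 → i = 59.004°, r = 39.770°, D_min = 138.929°, rainbow angle = 41.071°.
At 627 nm (n = 1.333): cos²i = 0.25896 → i = 59.410°, r = 40.225°, D_min = 137.922°, rainbow angle = 42.078°.
Angular width = |41.071° − 42.078°| = 1.007°.

1.01°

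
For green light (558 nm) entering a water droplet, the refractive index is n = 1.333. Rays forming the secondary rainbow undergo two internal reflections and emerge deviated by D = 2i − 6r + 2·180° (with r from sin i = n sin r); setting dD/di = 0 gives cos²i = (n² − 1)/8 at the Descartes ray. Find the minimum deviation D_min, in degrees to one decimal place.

230.9°

cos²i = (1.77689 − 1)/8 = 0.09711; i = arccos(0.31163) = 71.843°.
sin r = sin 71.843°/1.333 = 0.71283; r = 45.466°.
D_min = 2·71.843° − 6·45.466° + 360° = 230.891°.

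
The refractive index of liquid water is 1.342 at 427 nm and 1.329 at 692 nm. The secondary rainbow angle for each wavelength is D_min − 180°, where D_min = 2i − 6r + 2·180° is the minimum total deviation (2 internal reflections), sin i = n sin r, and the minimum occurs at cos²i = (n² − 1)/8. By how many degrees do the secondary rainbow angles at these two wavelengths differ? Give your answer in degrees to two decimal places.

3.39°

At 427 nm (n = 1.342): cos²i = 0.10012 → i = 71.554°, r = 44.981°, D_min = 233.222°, rainbow angle = 53.222°.
At 692 nm (n = 1.329): cos²i = 0.09578 → i = 71.972°, r = 45.685°, D_min = 229.837°, rainbow angle = 49.837°.
Angular width = |53.222° − 49.837°| = 3.385°.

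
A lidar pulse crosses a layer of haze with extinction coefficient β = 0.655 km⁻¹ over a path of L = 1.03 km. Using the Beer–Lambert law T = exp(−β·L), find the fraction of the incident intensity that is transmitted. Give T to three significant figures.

τ = β·L = 0.655 × 1.03 = 0.6747.
T = exp(−0.6747) = 0.5093.

0.509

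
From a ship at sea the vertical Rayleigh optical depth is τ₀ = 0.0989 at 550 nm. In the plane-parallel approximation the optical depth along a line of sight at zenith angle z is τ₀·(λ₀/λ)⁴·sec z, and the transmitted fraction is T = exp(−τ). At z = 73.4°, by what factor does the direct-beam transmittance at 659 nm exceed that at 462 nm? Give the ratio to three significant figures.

1.69

Airmass: sec 73.4° = 3.5003.
τ(659 nm) = 0.0989 × (550/659)⁴ × 3.5003 = 0.0989 × 0.4852 × 3.5003 = 0.1680.
τ(462 nm) = 0.0989 × (550/462)⁴ × 3.5003 = 0.0989 × 2.0086 × 3.5003 = 0.6953.
T(659)/T(462) = exp(τ_B − τ_A) = exp(0.5274) = 1.6945.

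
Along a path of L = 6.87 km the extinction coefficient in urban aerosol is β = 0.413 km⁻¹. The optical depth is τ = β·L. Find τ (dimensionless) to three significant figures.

τ = β·L = 0.413 × 6.87 = 2.8373.

2.84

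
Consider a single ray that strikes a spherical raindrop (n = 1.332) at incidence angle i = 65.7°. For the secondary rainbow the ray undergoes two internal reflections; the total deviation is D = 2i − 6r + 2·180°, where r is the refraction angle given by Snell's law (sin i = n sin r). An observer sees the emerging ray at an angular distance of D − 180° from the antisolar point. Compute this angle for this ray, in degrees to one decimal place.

52.3°

sin r = sin 65.7° / 1.332 = 0.9114/1.332 = 0.6842; r = 43.18°.
D = 2·65.7° − 6·43.18° + 2·180° = 131.40° − 259.05° + 360° = 232.35°.
Angle from antisolar point = D − 180° = 52.35°.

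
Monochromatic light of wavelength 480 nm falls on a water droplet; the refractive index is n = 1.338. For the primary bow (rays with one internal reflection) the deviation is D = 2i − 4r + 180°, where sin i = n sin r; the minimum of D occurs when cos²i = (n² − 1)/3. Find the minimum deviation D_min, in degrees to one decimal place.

138.6°

cos²i = (1.79024 − 1)/3 = 0.26341; i = arccos(0.51324) = 59.120°.
sin r = sin 59.120°/1.338 = 0.64144; r = 39.899°.
D_min = 2·59.120° − 4·39.899° + 180° = 138.643°.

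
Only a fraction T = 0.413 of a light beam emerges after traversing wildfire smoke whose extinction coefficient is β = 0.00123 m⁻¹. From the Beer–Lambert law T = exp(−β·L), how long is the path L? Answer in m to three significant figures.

719 m

Beer–Lambert: T = exp(−βL) ⇒ L = −ln(T)/β = −ln(0.413)/0.00123 = 0.8843/0.00123 = 718.9 m.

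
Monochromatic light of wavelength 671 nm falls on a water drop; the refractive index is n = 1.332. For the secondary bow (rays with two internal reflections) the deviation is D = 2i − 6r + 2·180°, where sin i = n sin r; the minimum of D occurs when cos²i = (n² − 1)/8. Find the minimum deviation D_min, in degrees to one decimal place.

cos²i = (1.77422 − 1)/8 = 0.09678; i = arccos(0.31109) = 71.875°.
sin r = sin 71.875°/1.332 = 0.71350; r = 45.520°.
D_min = 2·71.875° − 6·45.520° + 360° = 230.628°.

230.6°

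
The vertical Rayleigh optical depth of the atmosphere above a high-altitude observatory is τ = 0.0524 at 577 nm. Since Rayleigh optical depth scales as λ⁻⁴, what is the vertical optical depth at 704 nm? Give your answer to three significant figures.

0.0236

τ(704 nm) = τ(577 nm) × (577/704)⁴ = 0.0524 × (0.8196)⁴ = 0.0524 × 0.4512 = 0.0236.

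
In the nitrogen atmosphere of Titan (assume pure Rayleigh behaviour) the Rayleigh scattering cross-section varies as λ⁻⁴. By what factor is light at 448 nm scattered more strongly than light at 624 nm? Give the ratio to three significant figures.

Rayleigh scattering ∝ λ⁻⁴, so the ratio of coefficients is the inverse fourth power of the wavelength ratio.
σ(448)/σ(624) = (624/448)⁴ = (1.3929)⁴ = 3.764.

3.76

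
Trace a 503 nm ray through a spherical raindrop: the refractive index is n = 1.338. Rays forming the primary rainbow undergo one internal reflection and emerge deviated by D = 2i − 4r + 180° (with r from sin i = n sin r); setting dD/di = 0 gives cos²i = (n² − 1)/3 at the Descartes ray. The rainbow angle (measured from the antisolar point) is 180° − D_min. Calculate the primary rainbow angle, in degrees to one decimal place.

41.4°

cos²i = (1.79024 − 1)/3 = 0.26341; i = arccos(0.51324) = 59.120°.
sin r = sin 59.120°/1.338 = 0.64144; r = 39.899°.
D_min = 2·59.120° − 4·39.899° + 180° = 138.643°.
Rainbow angle = 180° − D_min = 41.357°.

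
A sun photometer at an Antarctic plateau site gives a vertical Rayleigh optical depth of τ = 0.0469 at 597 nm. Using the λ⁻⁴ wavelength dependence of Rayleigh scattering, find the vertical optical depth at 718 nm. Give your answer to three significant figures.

0.0224

τ(718 nm) = τ(597 nm) × (597/718)⁴ = 0.0469 × (0.8315)⁴ = 0.0469 × 0.4780 = 0.0224.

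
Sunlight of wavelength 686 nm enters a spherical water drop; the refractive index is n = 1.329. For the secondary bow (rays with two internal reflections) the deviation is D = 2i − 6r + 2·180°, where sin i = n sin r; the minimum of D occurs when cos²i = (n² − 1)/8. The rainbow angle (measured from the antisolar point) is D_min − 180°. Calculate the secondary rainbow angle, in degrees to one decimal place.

49.8°

cos²i = (1.76624 − 1)/8 = 0.09578; i = arccos(0.30948) = 71.972°.
sin r = sin 71.972°/1.329 = 0.71550; r = 45.685°.
D_min = 2·71.972° − 6·45.685° + 360° = 229.837°.
Rainbow angle = D_min − 180° = 49.837°.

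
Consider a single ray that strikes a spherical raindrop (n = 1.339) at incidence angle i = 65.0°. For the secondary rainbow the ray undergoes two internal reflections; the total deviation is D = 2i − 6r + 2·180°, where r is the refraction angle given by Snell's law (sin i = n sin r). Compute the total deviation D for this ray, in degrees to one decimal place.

sin r = sin 65.0° / 1.339 = 0.9063/1.339 = 0.6769; r = 42.60°.
D = 2·65.0° − 6·42.60° + 2·180° = 130.00° − 255.59° + 360° = 234.41°.

234.4°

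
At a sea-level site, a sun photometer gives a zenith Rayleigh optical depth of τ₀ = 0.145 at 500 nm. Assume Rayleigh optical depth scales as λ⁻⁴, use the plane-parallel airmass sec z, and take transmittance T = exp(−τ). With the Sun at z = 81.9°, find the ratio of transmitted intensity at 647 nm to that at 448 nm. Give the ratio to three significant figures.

3.42

Airmass: sec 81.9° = 7.0972.
τ(647 nm) = 0.145 × (500/647)⁴ × 7.0972 = 0.145 × 0.3567 × 7.0972 = 0.3670.
τ(448 nm) = 0.145 × (500/448)⁴ × 7.0972 = 0.145 × 1.5516 × 7.0972 = 1.5967.
T(647)/T(448) = exp(τ_B − τ_A) = exp(1.2296) = 3.4200.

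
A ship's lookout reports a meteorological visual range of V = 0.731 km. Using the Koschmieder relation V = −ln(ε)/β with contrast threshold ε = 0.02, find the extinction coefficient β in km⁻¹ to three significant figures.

5.35 km⁻¹

β = −ln(0.02) / V = 3.912 / 0.731 = 5.3516 km⁻¹.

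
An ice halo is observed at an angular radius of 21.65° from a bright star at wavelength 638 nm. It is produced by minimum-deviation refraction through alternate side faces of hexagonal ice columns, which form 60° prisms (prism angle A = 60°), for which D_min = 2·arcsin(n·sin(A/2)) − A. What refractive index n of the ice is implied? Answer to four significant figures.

1.308

Rearranging: n = sin((D_min + A)/2) / sin(A/2).
(D_min + A)/2 = (21.65° + 60°)/2 = 40.825°.
n = sin 40.825° / sin 30° = 0.6538 / 0.5000 = 1.3075.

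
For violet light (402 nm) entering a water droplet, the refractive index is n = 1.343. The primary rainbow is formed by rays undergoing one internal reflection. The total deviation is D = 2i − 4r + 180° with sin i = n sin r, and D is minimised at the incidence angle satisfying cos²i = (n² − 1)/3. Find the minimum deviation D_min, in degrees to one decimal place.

cos²i = (1.80365 − 1)/3 = 0.26788; i = arccos(0.51757) = 58.830°.
sin r = sin 58.830°/1.343 = 0.63711; r = 39.577°.
D_min = 2·58.830° − 4·39.577° + 180° = 139.354°.

139.4°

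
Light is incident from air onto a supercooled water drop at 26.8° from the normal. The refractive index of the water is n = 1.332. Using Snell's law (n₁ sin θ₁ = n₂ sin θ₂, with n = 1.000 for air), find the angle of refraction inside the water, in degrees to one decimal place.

19.8°

Snell: sin θ_r = sin θ_i / n = sin 26.8° / 1.332 = 0.4509 / 1.332 = 0.3385.
θ_r = arcsin(0.3385) = 19.79°.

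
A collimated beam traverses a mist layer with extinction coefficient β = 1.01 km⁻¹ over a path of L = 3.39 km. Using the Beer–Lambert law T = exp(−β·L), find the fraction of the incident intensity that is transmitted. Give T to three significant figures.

τ = β·L = 1.01 × 3.39 = 3.4239.
T = exp(−3.4239) = 0.0326.

0.0326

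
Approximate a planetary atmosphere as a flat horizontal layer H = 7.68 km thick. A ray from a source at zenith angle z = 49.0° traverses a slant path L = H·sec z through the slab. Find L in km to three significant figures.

11.7 km

sec z = 1/cos 49.0° = 1.5243.
L = 7.68 × 1.5243 = 11.706 km.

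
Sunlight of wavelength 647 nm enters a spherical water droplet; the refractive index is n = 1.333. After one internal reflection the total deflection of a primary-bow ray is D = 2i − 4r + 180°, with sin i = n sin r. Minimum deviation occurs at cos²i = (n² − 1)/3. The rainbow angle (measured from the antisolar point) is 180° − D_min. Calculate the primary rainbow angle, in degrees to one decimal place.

42.1°

cos²i = (1.77689 − 1)/3 = 0.25896; i = arccos(0.50888) = 59.410°.
sin r = sin 59.410°/1.333 = 0.64579; r = 40.225°.
D_min = 2·59.410° − 4·40.225° + 180° = 137.922°.
Rainbow angle = 180° − D_min = 42.078°.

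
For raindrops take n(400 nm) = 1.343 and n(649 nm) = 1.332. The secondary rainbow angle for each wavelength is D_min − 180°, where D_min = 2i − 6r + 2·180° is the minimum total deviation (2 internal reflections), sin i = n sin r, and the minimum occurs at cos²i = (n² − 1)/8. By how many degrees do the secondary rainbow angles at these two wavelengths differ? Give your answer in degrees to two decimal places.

2.85°

At 400 nm (n = 1.343): cos²i = 0.10046 → i = 71.522°, r = 44.928°, D_min = 233.478°, rainbow angle = 53.478°.
At 649 nm (n = 1.332): cos²i = 0.09678 → i = 71.875°, r = 45.520°, D_min = 230.628°, rainbow angle = 50.628°.
Angular width = |53.478° − 50.628°| = 2.849°.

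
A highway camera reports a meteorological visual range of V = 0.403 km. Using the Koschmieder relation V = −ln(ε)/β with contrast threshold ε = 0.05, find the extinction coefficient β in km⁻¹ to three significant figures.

7.43 km⁻¹

β = −ln(0.05) / V = 2.996 / 0.403 = 7.4336 km⁻¹.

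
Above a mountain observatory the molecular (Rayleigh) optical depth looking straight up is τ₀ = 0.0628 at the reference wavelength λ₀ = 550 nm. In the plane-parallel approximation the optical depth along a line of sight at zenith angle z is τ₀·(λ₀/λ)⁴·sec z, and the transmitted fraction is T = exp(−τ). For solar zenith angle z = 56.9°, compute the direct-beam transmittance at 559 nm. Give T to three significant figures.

0.898

sec 56.9° = 1.8312.
τ = 0.0628 × (550/559)⁴ × 1.8312 = 0.0628 × 0.9371 × 1.8312 = 0.1078.
T = exp(−0.1078) = 0.8978.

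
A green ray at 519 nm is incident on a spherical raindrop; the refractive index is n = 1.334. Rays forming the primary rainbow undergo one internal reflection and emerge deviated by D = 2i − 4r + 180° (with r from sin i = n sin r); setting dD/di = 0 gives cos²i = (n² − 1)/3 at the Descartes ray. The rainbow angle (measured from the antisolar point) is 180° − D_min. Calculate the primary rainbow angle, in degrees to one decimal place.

41.9°

cos²i = (1.77956 − 1)/3 = 0.25985; i = arccos(0.50976) = 59.352°.
sin r = sin 59.352°/1.334 = 0.64492; r = 40.159°.
D_min = 2·59.352° − 4·40.159° + 180° = 138.067°.
Rainbow angle = 180° − D_min = 41.933°.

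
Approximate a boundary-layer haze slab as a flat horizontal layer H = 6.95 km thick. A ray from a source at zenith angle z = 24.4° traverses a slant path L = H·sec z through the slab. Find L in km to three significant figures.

sec z = 1/cos 24.4° = 1.0981.
L = 6.95 × 1.0981 = 7.632 km.

7.63 km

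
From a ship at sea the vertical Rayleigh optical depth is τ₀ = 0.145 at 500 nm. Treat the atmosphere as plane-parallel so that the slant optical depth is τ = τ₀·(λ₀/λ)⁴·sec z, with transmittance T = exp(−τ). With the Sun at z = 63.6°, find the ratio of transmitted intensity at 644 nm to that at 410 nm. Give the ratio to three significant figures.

Airmass: sec 63.6° = 2.2490.
τ(644 nm) = 0.145 × (500/644)⁴ × 2.2490 = 0.145 × 0.3634 × 2.2490 = 0.1185.
τ(410 nm) = 0.145 × (500/410)⁴ × 2.2490 = 0.145 × 2.2118 × 2.2490 = 0.7213.
T(644)/T(410) = exp(τ_B − τ_A) = exp(0.6028) = 1.8272.

1.83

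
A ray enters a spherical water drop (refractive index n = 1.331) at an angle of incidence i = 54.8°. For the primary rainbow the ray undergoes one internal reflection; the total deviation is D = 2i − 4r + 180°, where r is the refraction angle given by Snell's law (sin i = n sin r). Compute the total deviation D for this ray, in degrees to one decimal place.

138.1°

sin r = sin 54.8° / 1.331 = 0.8171/1.331 = 0.6139; r = 37.87°.
D = 2·54.8° − 4·37.87° + 180° = 109.60° − 151.50° + 180° = 138.10°.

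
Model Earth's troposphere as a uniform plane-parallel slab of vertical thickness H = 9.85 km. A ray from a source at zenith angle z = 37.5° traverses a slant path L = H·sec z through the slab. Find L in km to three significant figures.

12.4 km

sec z = 1/cos 37.5° = 1.2605.
L = 9.85 × 1.2605 = 12.416 km.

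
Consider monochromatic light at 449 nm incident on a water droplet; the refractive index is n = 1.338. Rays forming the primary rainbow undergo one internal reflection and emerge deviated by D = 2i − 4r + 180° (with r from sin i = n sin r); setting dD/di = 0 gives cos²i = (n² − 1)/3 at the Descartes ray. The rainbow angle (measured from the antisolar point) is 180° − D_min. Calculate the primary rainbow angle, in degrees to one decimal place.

41.4°

cos²i = (1.79024 − 1)/3 = 0.26341; i = arccos(0.51324) = 59.120°.
sin r = sin 59.120°/1.338 = 0.64144; r = 39.899°.
D_min = 2·59.120° − 4·39.899° + 180° = 138.643°.
Rainbow angle = 180° − D_min = 41.357°.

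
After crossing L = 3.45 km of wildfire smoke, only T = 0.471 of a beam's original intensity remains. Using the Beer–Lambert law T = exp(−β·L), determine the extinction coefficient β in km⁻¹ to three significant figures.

Beer–Lambert: T = exp(−βL) ⇒ β = −ln(T)/L = −ln(0.471)/3.45 = 0.7529/3.45 = 0.2182 km⁻¹.

0.218 km⁻¹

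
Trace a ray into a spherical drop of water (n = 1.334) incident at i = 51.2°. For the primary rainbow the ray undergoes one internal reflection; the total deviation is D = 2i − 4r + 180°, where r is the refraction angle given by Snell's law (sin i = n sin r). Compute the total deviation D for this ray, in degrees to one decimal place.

sin r = sin 51.2° / 1.334 = 0.7793/1.334 = 0.5842; r = 35.75°.
D = 2·51.2° − 4·35.75° + 180° = 102.40° − 142.99° + 180° = 139.41°.

139.4°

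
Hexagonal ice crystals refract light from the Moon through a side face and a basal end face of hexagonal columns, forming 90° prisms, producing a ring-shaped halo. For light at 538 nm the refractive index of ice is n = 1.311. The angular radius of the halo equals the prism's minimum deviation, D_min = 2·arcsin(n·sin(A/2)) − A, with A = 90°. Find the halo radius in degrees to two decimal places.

n·sin(A/2) = 1.311 × sin 45° = 1.311 × 0.7071 = 0.9270.
D_min = 2·arcsin(0.9270) − 90° = 2 × 67.974° − 90° = 45.949°.

45.95°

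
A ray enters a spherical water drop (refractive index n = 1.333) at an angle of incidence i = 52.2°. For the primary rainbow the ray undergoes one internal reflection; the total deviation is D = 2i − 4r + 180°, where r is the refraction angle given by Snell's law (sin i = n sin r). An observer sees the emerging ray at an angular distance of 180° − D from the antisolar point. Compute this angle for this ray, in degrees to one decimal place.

sin r = sin 52.2° / 1.333 = 0.7902/1.333 = 0.5928; r = 36.35°.
D = 2·52.2° − 4·36.35° + 180° = 104.40° − 145.41° + 180° = 138.99°.
Angle from antisolar point = 180° − D = 41.01°.

41.0°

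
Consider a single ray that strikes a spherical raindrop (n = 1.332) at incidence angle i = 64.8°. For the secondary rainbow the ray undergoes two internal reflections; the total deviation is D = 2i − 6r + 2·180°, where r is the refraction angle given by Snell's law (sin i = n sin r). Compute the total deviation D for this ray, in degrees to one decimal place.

sin r = sin 64.8° / 1.332 = 0.9048/1.332 = 0.6793; r = 42.79°.
D = 2·64.8° − 6·42.79° + 2·180° = 129.60° − 256.73° + 360° = 232.87°.

232.9°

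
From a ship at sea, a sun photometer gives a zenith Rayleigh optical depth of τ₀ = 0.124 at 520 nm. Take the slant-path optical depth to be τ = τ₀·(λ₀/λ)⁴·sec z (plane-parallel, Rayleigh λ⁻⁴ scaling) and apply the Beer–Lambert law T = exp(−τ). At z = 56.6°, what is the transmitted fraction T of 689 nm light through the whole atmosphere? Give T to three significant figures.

0.930

sec 56.6° = 1.8166.
τ = 0.124 × (520/689)⁴ × 1.8166 = 0.124 × 0.3244 × 1.8166 = 0.0731.
T = exp(−0.0731) = 0.9295.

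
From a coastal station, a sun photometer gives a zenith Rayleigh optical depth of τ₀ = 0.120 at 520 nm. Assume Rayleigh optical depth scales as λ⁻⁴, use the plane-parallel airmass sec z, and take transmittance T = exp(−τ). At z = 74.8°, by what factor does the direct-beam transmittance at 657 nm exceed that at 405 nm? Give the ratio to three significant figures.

Airmass: sec 74.8° = 3.8140.
τ(657 nm) = 0.120 × (520/657)⁴ × 3.8140 = 0.120 × 0.3924 × 3.8140 = 0.1796.
τ(405 nm) = 0.120 × (520/405)⁴ × 3.8140 = 0.120 × 2.7176 × 3.8140 = 1.2438.
T(657)/T(405) = exp(τ_B − τ_A) = exp(1.0642) = 2.8986.

2.90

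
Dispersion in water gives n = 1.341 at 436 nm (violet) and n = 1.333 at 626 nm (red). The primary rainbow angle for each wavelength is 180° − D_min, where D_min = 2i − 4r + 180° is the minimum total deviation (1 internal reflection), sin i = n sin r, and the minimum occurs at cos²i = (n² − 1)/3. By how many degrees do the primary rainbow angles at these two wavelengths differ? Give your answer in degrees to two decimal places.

At 436 nm (n = 1.341): cos²i = 0.26609 → i = 58.946°, r = 39.705°, D_min = 139.071°, rainbow angle = 40.929°.
At 626 nm (n = 1.333): cos²i = 0.25896 → i = 59.410°, r = 40.225°, D_min = 137.922°, rainbow angle = 42.078°.
Angular width = |40.929° − 42.078°| = 1.149°.

1.15°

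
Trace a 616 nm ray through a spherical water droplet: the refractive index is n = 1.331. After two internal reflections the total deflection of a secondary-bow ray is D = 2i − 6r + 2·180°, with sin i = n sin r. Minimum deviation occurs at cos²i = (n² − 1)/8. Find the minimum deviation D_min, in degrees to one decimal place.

cos²i = (1.77156 − 1)/8 = 0.09645; i = arccos(0.31056) = 71.907°.
sin r = sin 71.907°/1.331 = 0.71417; r = 45.575°.
D_min = 2·71.907° − 6·45.575° + 360° = 230.365°.

230.4°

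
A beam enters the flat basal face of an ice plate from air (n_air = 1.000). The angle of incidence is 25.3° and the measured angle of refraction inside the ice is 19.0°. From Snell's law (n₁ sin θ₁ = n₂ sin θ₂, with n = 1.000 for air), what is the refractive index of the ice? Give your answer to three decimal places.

n = sin θ_i / sin θ_r = sin 25.3° / sin 19.0° = 0.4274 / 0.3256 = 1.3127.

1.313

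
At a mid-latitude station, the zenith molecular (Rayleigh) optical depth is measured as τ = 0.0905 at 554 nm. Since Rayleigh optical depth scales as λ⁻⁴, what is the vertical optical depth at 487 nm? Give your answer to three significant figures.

τ(487 nm) = τ(554 nm) × (554/487)⁴ = 0.0905 × (1.1376)⁴ = 0.0905 × 1.6746 = 0.1516.

0.152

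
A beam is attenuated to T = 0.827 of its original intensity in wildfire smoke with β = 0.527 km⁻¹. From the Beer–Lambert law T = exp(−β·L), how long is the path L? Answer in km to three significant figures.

Beer–Lambert: T = exp(−βL) ⇒ L = −ln(T)/β = −ln(0.827)/0.527 = 0.1900/0.527 = 0.3604 km.

0.360 km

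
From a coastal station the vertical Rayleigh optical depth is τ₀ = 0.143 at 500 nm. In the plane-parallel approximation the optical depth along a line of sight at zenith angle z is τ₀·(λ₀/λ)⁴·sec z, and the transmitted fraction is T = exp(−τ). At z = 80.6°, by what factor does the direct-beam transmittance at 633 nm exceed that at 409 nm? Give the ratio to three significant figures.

5.03

Airmass: sec 80.6° = 6.1227.
τ(633 nm) = 0.143 × (500/633)⁴ × 6.1227 = 0.143 × 0.3893 × 6.1227 = 0.3408.
τ(409 nm) = 0.143 × (500/409)⁴ × 6.1227 = 0.143 × 2.2335 × 6.1227 = 1.9555.
T(633)/T(409) = exp(τ_B − τ_A) = exp(1.6147) = 5.0264.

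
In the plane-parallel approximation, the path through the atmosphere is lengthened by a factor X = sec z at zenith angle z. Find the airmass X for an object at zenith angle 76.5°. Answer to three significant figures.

4.28

X = sec z = 1/cos 76.5° = 1/0.2334 = 4.2837.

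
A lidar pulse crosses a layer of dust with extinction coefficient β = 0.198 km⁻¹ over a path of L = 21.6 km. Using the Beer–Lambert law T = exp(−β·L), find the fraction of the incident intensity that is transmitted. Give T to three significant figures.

τ = β·L = 0.198 × 21.6 = 4.2768.
T = exp(−4.2768) = 0.0139.

0.0139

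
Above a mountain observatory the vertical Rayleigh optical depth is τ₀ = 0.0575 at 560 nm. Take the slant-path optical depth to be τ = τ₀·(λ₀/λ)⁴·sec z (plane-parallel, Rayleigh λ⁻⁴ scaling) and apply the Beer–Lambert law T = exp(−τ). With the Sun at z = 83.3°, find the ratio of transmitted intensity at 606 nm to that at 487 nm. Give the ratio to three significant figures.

Airmass: sec 83.3° = 8.5711.
τ(606 nm) = 0.0575 × (560/606)⁴ × 8.5711 = 0.0575 × 0.7292 × 8.5711 = 0.3594.
τ(487 nm) = 0.0575 × (560/487)⁴ × 8.5711 = 0.0575 × 1.7484 × 8.5711 = 0.8617.
T(606)/T(487) = exp(τ_B − τ_A) = exp(0.5023) = 1.6525.

1.65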